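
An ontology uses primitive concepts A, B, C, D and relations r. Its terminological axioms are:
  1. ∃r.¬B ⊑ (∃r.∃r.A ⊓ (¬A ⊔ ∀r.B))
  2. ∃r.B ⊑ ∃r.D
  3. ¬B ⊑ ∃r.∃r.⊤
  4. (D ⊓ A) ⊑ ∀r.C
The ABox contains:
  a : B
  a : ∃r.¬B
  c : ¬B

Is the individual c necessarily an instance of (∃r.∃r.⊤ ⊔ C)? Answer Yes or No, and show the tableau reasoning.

Yes

1. c : (∃r.∃r.⊤ ⊔ C)?  L(c) = {¬B} ∪ {(∀r.∀r.⊥ ⊓ ¬C)}
   clash ⊥ at an ∃-successor — c ∈ (∃r.∃r.⊤ ⊔ C)
2. Hence c : (∃r.∃r.⊤ ⊔ C): entailed.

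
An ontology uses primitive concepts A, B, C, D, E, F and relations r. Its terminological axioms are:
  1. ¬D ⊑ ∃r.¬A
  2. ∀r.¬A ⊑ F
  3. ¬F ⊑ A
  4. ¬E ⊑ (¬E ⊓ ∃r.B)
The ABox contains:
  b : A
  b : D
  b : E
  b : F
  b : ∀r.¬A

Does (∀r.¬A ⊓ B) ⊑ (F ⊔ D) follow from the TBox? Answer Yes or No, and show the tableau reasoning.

1. (∀r.¬A ⊓ B) ⊑ (F ⊔ D)  ⇔  ((∀r.¬A ⊓ B) ⊓ (¬F ⊓ ¬D)) unsat w.r.t. T
   all branches close; clash {F, ¬F} at x₀
2. Hence (∀r.¬A ⊓ B) ⊑ (F ⊔ D): entailed.

Yes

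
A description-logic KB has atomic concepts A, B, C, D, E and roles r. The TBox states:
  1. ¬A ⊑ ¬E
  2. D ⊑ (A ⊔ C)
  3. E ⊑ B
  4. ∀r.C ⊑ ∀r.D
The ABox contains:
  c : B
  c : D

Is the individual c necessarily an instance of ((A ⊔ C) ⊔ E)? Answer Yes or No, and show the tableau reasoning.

Yes

1. c : ((A ⊔ C) ⊔ E)?  L(c) = {B, D} ∪ {((¬A ⊓ ¬C) ⊓ ¬E)}
   clash {C, ¬C} at c — c ∈ ((A ⊔ C) ⊔ E)
2. Hence c : ((A ⊔ C) ⊔ E): entailed.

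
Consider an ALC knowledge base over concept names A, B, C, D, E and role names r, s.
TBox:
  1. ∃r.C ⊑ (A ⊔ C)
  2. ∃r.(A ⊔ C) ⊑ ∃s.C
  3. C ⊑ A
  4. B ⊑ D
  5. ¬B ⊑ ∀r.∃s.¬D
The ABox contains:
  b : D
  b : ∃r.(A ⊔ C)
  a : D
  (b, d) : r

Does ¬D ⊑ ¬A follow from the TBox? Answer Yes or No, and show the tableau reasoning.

1. ¬D ⊑ ¬A  ⇔  (¬D ⊓ A) unsat w.r.t. T
   open: L(x₀) ⊇ {A, ¬B, ¬D, ∀r.(¬A ⊓ ¬C), ∀r.¬C, …}
2. Hence ¬D ⊑ ¬A: not entailed.

No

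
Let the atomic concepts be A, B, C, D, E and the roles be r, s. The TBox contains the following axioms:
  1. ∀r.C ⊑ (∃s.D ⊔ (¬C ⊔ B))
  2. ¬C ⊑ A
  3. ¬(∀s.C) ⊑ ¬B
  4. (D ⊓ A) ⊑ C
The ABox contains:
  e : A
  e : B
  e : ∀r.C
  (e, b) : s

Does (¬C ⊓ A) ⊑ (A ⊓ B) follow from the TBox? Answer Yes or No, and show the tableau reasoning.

No

1. (¬C ⊓ A) ⊑ (A ⊓ B)  ⇔  ((¬C ⊓ A) ⊓ (¬A ⊔ ¬B)) unsat w.r.t. T
   open: L(x₀) ⊇ {A, ¬B, ¬C, ¬D, ∃r.¬C} (+ ∃-successors)
2. Hence (¬C ⊓ A) ⊑ (A ⊓ B): not entailed.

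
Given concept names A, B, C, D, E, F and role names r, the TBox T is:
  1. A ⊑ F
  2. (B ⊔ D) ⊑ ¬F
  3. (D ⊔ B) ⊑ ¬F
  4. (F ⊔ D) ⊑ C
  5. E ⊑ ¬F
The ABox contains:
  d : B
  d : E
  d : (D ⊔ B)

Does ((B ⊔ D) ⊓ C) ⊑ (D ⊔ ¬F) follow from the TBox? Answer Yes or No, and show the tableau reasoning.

1. ((B ⊔ D) ⊓ C) ⊑ (D ⊔ ¬F)  ⇔  (((B ⊔ D) ⊓ C) ⊓ (¬D ⊓ F)) unsat w.r.t. T
   all branches close; clash {D, ¬D} at x₀
2. Hence ((B ⊔ D) ⊓ C) ⊑ (D ⊔ ¬F): entailed.

Yes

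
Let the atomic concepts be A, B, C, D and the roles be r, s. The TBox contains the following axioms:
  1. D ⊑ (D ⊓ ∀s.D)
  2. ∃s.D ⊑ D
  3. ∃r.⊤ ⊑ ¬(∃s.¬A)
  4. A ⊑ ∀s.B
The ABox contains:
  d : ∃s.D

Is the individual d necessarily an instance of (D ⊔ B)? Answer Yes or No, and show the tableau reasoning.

Yes

1. d : (D ⊔ B)?  L(d) = {∃s.D} ∪ {(¬D ⊓ ¬B)}
   clash {D, ¬D} at d — d ∈ (D ⊔ B)
2. Hence d : (D ⊔ B): entailed.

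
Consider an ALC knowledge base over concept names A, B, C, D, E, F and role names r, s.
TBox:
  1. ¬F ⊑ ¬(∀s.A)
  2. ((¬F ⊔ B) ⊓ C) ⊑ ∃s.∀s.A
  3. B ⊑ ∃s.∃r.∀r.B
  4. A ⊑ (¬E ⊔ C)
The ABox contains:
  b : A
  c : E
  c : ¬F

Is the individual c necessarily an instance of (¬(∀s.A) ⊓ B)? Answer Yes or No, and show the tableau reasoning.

No

1. c : (¬(∀s.A) ⊓ B)?  L(c) = {E, ¬F} ∪ {(∀s.A ⊔ ¬B)}
   apply at c: ¬F⊑¬(∀s.A)
   open: L(c) ⊇ {E, ¬A, ¬B, ¬C, ¬F, …} (+ ∃-successors) — c ∉ (¬(∀s.A) ⊓ B) possible
2. Hence c : (¬(∀s.A) ⊓ B): not entailed.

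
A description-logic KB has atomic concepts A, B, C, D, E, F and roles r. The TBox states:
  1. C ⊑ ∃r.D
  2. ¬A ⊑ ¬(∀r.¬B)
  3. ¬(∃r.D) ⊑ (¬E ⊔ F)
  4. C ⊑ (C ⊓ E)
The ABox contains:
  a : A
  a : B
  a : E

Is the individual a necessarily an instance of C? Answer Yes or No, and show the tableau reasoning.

No

1. a : C?  L(a) = {A, B, E} ∪ {¬C}
   open: L(a) ⊇ {A, B, E, ¬C, ∃r.D} (+ ∃-successors) — a ∉ C possible
2. Hence a : C: not entailed.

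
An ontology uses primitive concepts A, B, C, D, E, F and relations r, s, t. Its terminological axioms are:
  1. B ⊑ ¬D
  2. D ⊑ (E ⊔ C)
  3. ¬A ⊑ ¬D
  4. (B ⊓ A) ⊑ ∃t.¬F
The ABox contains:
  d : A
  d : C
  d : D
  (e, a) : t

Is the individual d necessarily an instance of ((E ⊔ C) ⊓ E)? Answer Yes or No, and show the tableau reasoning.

1. d : ((E ⊔ C) ⊓ E)?  L(d) = {A, C, D} ∪ {((¬E ⊓ ¬C) ⊔ ¬E)}
   apply at d: D⊑(E ⊔ C)
   open: L(d) ⊇ {A, C, D, ¬B, ¬E} — d ∉ ((E ⊔ C) ⊓ E) possible
2. Hence d : ((E ⊔ C) ⊓ E): not entailed.

No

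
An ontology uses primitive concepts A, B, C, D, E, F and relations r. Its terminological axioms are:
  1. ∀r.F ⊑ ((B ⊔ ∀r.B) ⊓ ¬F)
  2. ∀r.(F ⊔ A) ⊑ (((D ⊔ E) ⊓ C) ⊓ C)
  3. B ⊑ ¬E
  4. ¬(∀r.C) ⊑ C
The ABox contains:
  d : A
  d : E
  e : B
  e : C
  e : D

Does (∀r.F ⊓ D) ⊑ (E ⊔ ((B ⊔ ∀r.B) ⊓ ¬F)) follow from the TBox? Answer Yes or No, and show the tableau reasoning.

Yes

1. (∀r.F ⊓ D) ⊑ (E ⊔ ((B ⊔ ∀r.B) ⊓ ¬F))  ⇔  ((∀r.F ⊓ D) ⊓ (¬E ⊓ ((¬B ⊓ ∃r.¬B) ⊔ F))) unsat w.r.t. T
   all branches close; clash {F, ¬F} at x₀
2. Hence (∀r.F ⊓ D) ⊑ (E ⊔ ((B ⊔ ∀r.B) ⊓ ¬F)): entailed.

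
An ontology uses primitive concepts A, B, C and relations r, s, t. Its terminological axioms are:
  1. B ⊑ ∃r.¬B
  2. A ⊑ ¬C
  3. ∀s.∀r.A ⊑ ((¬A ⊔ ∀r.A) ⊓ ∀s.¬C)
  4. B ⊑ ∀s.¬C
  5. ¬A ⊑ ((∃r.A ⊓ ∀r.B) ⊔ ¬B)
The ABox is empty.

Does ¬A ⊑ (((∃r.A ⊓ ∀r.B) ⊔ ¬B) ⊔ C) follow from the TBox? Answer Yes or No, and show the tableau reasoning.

Yes

1. ¬A ⊑ (((∃r.A ⊓ ∀r.B) ⊔ ¬B) ⊔ C)  ⇔  (¬A ⊓ (((∀r.¬A ⊔ ∃r.¬B) ⊓ B) ⊓ ¬C)) unsat w.r.t. T
   all branches close; clash {B, ¬B} at x₀
2. Hence ¬A ⊑ (((∃r.A ⊓ ∀r.B) ⊔ ¬B) ⊔ C): entailed.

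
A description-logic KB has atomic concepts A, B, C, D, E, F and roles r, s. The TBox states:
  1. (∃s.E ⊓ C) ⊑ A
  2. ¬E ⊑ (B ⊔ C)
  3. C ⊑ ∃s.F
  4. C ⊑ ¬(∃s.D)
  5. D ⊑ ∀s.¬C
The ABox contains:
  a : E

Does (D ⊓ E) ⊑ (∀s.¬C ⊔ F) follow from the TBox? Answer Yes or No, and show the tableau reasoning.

1. (D ⊓ E) ⊑ (∀s.¬C ⊔ F)  ⇔  ((D ⊓ E) ⊓ (∃s.C ⊓ ¬F)) unsat w.r.t. T
   all branches close; clash {C, ¬C} at an ∃-successor
2. Hence (D ⊓ E) ⊑ (∀s.¬C ⊔ F): entailed.

Yes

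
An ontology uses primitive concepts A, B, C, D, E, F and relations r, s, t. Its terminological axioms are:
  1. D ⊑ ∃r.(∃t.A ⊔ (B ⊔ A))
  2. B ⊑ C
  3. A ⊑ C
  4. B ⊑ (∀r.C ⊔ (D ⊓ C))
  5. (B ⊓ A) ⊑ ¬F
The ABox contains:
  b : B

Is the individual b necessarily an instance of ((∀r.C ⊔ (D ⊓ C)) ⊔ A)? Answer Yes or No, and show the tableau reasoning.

Yes

1. b : ((∀r.C ⊔ (D ⊓ C)) ⊔ A)?  L(b) = {B} ∪ {((∃r.¬C ⊓ (¬D ⊔ ¬C)) ⊓ ¬A)}
   clash {C, ¬C} at b — b ∈ ((∀r.C ⊔ (D ⊓ C)) ⊔ A)
2. Hence b : ((∀r.C ⊔ (D ⊓ C)) ⊔ A): entailed.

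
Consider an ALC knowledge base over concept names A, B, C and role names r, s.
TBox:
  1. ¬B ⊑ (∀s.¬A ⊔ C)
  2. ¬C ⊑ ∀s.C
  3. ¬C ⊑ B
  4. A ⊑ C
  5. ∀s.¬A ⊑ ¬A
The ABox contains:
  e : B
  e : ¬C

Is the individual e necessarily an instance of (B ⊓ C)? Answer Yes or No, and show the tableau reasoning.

1. e : (B ⊓ C)?  L(e) = {B, ¬C} ∪ {(¬B ⊔ ¬C)}
   apply at e: ¬C⊑∀s.C
   open: L(e) ⊇ {B, ¬A, ¬C, ∀s.C} — e ∉ (B ⊓ C) possible
2. Hence e : (B ⊓ C): not entailed.

No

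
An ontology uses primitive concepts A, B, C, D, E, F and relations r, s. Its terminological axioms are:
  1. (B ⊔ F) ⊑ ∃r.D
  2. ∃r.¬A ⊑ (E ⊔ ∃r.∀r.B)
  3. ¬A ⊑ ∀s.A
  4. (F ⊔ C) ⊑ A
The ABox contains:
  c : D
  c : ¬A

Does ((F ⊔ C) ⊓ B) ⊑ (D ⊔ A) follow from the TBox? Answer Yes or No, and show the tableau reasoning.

1. ((F ⊔ C) ⊓ B) ⊑ (D ⊔ A)  ⇔  (((F ⊔ C) ⊓ B) ⊓ (¬D ⊓ ¬A)) unsat w.r.t. T
   all branches close; clash {A, ¬A} at x₀
2. Hence ((F ⊔ C) ⊓ B) ⊑ (D ⊔ A): entailed.

Yes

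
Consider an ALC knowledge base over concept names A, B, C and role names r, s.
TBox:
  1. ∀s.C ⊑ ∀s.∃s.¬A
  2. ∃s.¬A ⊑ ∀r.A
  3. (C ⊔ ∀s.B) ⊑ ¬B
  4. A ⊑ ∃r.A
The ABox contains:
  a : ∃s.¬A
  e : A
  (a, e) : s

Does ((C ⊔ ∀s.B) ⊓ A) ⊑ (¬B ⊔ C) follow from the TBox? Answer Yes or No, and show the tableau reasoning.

1. ((C ⊔ ∀s.B) ⊓ A) ⊑ (¬B ⊔ C)  ⇔  (((C ⊔ ∀s.B) ⊓ A) ⊓ (B ⊓ ¬C)) unsat w.r.t. T
   all branches close; clash {B, ¬B} at x₀
2. Hence ((C ⊔ ∀s.B) ⊓ A) ⊑ (¬B ⊔ C): entailed.

Yes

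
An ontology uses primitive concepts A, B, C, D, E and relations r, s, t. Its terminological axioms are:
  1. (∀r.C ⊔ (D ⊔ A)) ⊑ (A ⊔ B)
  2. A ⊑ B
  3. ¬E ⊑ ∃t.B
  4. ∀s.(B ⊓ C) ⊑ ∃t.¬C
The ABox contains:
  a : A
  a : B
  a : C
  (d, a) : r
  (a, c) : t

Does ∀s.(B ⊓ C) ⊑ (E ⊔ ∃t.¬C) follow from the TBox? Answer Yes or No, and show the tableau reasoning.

Yes

1. ∀s.(B ⊓ C) ⊑ (E ⊔ ∃t.¬C)  ⇔  (∀s.(B ⊓ C) ⊓ (¬E ⊓ ∀t.C)) unsat w.r.t. T
   all branches close; clash {C, ¬C} at an ∃-successor
2. Hence ∀s.(B ⊓ C) ⊑ (E ⊔ ∃t.¬C): entailed.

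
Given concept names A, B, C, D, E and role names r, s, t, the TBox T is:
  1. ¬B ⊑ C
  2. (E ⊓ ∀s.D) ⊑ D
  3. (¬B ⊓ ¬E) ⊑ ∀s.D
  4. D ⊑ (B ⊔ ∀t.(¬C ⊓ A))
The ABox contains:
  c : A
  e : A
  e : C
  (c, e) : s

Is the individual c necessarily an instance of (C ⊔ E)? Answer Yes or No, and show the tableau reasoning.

No

1. c : (C ⊔ E)?  L(c) = {A} ∪ {(¬C ⊓ ¬E)}
   open: L(c) ⊇ {A, B, ¬C, ¬D, ¬E} — c ∉ (C ⊔ E) possible
2. Hence c : (C ⊔ E): not entailed.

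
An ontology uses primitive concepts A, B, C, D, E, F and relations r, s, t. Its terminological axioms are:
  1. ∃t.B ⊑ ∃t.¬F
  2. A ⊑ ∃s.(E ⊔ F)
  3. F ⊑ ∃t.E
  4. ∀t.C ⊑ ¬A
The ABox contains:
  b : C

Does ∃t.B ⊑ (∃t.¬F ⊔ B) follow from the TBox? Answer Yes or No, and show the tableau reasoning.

Yes

1. ∃t.B ⊑ (∃t.¬F ⊔ B)  ⇔  (∃t.B ⊓ (∀t.F ⊓ ¬B)) unsat w.r.t. T
   all branches close; clash {F, ¬F} at an ∃-successor
2. Hence ∃t.B ⊑ (∃t.¬F ⊔ B): entailed.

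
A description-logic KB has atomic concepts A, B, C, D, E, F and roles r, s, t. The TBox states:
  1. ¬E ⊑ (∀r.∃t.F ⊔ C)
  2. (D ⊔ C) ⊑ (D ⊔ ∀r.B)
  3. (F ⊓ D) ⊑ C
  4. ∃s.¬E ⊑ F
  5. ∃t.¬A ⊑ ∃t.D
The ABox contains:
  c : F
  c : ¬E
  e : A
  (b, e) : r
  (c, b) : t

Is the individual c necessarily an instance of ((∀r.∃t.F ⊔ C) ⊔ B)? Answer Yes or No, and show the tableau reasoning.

1. c : ((∀r.∃t.F ⊔ C) ⊔ B)?  L(c) = {F, ¬E} ∪ {((∃r.∀t.¬F ⊓ ¬C) ⊓ ¬B)}
   clash {C, ¬C} at c — c ∈ ((∀r.∃t.F ⊔ C) ⊔ B)
2. Hence c : ((∀r.∃t.F ⊔ C) ⊔ B): entailed.

Yes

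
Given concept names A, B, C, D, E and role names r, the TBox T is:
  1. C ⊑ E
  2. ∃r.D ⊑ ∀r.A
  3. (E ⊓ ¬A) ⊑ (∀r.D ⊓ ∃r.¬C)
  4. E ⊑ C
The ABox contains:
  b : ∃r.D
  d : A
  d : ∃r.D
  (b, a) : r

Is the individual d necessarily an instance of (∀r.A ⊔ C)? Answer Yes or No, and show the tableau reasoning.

1. d : (∀r.A ⊔ C)?  L(d) = {A, ∃r.D} ∪ {(∃r.¬A ⊓ ¬C)}
   clash {C, ¬C} at d — d ∈ (∀r.A ⊔ C)
2. Hence d : (∀r.A ⊔ C): entailed.

Yes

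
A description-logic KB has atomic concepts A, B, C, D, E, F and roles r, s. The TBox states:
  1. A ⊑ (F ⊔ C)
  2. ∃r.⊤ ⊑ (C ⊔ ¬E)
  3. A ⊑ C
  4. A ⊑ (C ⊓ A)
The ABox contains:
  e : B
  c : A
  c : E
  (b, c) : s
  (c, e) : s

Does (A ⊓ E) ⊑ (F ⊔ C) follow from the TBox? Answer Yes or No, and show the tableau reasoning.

Yes

1. (A ⊓ E) ⊑ (F ⊔ C)  ⇔  ((A ⊓ E) ⊓ (¬F ⊓ ¬C)) unsat w.r.t. T
   all branches close; clash {C, ¬C} at x₀
2. Hence (A ⊓ E) ⊑ (F ⊔ C): entailed.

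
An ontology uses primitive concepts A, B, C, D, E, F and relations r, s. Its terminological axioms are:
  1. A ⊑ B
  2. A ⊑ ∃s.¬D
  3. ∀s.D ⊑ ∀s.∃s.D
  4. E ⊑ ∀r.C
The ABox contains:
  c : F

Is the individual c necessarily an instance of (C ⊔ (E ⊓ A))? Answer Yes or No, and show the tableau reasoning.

No

1. c : (C ⊔ (E ⊓ A))?  L(c) = {F} ∪ {(¬C ⊓ (¬E ⊔ ¬A))}
   open: L(c) ⊇ {F, ¬A, ¬C, ¬E, ∃s.¬D} (+ ∃-successors) — c ∉ (C ⊔ (E ⊓ A)) possible
2. Hence c : (C ⊔ (E ⊓ A)): not entailed.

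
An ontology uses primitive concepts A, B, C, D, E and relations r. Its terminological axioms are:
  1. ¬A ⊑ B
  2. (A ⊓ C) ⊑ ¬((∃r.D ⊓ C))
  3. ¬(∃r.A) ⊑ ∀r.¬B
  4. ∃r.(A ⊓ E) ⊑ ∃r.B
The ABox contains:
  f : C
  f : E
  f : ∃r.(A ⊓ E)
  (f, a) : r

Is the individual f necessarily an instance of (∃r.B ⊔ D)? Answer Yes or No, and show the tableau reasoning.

Yes

1. f : (∃r.B ⊔ D)?  L(f) = {C, E, ∃r.(A ⊓ E)} ∪ {(∀r.¬B ⊓ ¬D)}
   clash {C, ¬C} at f — f ∈ (∃r.B ⊔ D)
2. Hence f : (∃r.B ⊔ D): entailed.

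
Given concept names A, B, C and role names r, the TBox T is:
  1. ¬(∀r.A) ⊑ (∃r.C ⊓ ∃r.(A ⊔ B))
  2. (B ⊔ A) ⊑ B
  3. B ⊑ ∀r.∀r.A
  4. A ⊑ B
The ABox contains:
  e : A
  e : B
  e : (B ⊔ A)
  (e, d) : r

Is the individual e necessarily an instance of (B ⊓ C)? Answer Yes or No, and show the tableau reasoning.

1. e : (B ⊓ C)?  L(e) = {A, B, (B ⊔ A)} ∪ {(¬B ⊔ ¬C)}
   apply at e: B⊑∀r.∀r.A
   open: L(e) ⊇ {A, B, ¬C, ∀r.A, ∀r.∀r.A} — e ∉ (B ⊓ C) possible
2. Hence e : (B ⊓ C): not entailed.

No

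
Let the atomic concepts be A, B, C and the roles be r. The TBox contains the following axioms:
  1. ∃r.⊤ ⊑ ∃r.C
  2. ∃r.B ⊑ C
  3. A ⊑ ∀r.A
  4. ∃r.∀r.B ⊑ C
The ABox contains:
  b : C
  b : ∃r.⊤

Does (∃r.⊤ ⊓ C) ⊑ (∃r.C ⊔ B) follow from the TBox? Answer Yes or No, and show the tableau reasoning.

1. (∃r.⊤ ⊓ C) ⊑ (∃r.C ⊔ B)  ⇔  ((∃r.⊤ ⊓ C) ⊓ (∀r.¬C ⊓ ¬B)) unsat w.r.t. T
   all branches close; clash {C, ¬C} at an ∃-successor
2. Hence (∃r.⊤ ⊓ C) ⊑ (∃r.C ⊔ B): entailed.

Yes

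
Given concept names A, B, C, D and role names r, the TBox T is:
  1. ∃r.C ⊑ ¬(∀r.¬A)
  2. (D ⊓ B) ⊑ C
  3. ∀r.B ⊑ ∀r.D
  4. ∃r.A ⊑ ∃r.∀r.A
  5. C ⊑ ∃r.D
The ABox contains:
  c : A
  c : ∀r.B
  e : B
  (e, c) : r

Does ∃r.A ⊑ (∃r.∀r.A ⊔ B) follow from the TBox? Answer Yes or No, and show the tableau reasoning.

Yes

1. ∃r.A ⊑ (∃r.∀r.A ⊔ B)  ⇔  (∃r.A ⊓ (∀r.∃r.¬A ⊓ ¬B)) unsat w.r.t. T
   all branches close; clash {A, ¬A} at an ∃-successor
2. Hence ∃r.A ⊑ (∃r.∀r.A ⊔ B): entailed.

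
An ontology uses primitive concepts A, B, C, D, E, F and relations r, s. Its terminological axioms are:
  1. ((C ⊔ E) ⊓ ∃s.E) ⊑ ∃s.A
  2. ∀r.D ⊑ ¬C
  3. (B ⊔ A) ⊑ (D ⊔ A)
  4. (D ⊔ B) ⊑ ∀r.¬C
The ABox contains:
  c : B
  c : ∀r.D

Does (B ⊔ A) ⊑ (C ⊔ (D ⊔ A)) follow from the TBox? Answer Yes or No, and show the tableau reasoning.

Yes

1. (B ⊔ A) ⊑ (C ⊔ (D ⊔ A))  ⇔  ((B ⊔ A) ⊓ (¬C ⊓ (¬D ⊓ ¬A))) unsat w.r.t. T
   all branches close; clash {A, ¬A} at x₀
2. Hence (B ⊔ A) ⊑ (C ⊔ (D ⊔ A)): entailed.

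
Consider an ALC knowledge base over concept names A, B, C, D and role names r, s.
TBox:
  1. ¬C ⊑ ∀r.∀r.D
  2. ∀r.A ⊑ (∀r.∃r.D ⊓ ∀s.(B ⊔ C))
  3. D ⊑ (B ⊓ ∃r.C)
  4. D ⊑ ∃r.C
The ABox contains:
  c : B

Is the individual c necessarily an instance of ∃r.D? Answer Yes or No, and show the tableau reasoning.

1. c : ∃r.D?  L(c) = {B} ∪ {∀r.¬D}
   open: L(c) ⊇ {B, C, ¬D, ∀r.¬D, ∃r.¬A} (+ ∃-successors) — c ∉ ∃r.D possible
2. Hence c : ∃r.D: not entailed.

No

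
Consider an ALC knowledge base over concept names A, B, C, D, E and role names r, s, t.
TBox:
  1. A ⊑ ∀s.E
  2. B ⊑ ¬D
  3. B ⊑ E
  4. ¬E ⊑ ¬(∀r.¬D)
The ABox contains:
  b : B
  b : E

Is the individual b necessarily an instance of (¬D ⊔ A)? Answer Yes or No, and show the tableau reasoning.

Yes

1. b : (¬D ⊔ A)?  L(b) = {B, E} ∪ {(D ⊓ ¬A)}
   clash {D, ¬D} at b — b ∈ (¬D ⊔ A)
2. Hence b : (¬D ⊔ A): entailed.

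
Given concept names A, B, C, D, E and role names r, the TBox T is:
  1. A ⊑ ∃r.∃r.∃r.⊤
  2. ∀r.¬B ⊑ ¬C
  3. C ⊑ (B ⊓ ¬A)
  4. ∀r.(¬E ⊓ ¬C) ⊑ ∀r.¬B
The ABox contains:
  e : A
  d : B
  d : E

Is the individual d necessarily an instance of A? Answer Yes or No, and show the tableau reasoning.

No

1. d : A?  L(d) = {B, E} ∪ {¬A}
   open: L(d) ⊇ {B, E, ¬A, ¬C, ∃r.(E ⊔ C), …} (+ ∃-successors) — d ∉ A possible
2. Hence d : A: not entailed.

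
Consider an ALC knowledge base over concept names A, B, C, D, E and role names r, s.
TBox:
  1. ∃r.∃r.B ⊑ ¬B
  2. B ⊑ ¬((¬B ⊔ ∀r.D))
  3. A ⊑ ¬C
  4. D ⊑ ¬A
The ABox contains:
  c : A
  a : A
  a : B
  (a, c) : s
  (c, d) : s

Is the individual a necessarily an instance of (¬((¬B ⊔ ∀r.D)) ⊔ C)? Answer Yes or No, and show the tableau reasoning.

1. a : (¬((¬B ⊔ ∀r.D)) ⊔ C)?  L(a) = {A, B} ∪ {((¬B ⊔ ∀r.D) ⊓ ¬C)}
   clash {A, ¬A} at a — a ∈ (¬((¬B ⊔ ∀r.D)) ⊔ C)
2. Hence a : (¬((¬B ⊔ ∀r.D)) ⊔ C): entailed.

Yes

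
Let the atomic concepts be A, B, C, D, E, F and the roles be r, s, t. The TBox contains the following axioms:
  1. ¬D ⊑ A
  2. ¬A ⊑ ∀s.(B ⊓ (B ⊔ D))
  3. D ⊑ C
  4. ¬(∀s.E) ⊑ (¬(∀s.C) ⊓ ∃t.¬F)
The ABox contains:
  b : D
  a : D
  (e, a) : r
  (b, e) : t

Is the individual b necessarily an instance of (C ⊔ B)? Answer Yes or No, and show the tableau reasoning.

Yes

1. b : (C ⊔ B)?  L(b) = {D} ∪ {(¬C ⊓ ¬B)}
   clash {C, ¬C} at b — b ∈ (C ⊔ B)
2. Hence b : (C ⊔ B): entailed.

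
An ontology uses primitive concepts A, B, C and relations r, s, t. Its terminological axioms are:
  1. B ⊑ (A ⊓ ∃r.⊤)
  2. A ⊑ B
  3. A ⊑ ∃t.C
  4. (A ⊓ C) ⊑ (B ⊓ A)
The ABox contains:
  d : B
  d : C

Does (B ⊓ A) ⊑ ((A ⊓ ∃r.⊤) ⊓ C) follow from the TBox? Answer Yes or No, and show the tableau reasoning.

No

1. (B ⊓ A) ⊑ ((A ⊓ ∃r.⊤) ⊓ C)  ⇔  ((B ⊓ A) ⊓ ((¬A ⊔ ∀r.⊥) ⊔ ¬C)) unsat w.r.t. T
   apply at x₀: B⊑(A ⊓ ∃r.⊤); A⊑∃t.C
   open: L(x₀) ⊇ {A, B, ¬C, ∃r.⊤, ∃t.C} (+ ∃-successors)
2. Hence (B ⊓ A) ⊑ ((A ⊓ ∃r.⊤) ⊓ C): not entailed.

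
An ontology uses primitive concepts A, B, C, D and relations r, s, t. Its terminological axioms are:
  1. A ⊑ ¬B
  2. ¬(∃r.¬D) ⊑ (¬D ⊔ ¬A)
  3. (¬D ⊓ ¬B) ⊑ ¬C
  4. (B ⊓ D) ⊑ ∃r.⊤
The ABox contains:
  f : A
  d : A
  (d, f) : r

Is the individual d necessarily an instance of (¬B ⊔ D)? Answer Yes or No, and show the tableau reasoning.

Yes

1. d : (¬B ⊔ D)?  L(d) = {A} ∪ {(B ⊓ ¬D)}
   clash {B, ¬B} at d — d ∈ (¬B ⊔ D)
2. Hence d : (¬B ⊔ D): entailed.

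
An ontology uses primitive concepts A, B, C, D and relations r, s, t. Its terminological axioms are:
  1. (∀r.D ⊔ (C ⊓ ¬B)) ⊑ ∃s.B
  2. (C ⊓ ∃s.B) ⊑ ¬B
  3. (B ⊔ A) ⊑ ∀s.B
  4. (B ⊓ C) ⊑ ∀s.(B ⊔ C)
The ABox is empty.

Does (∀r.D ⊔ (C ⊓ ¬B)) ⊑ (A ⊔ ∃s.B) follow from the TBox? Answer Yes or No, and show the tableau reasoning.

Yes

1. (∀r.D ⊔ (C ⊓ ¬B)) ⊑ (A ⊔ ∃s.B)  ⇔  ((∀r.D ⊔ (C ⊓ ¬B)) ⊓ (¬A ⊓ ∀s.¬B)) unsat w.r.t. T
   all branches close; clash {B, ¬B} at an ∃-successor
2. Hence (∀r.D ⊔ (C ⊓ ¬B)) ⊑ (A ⊔ ∃s.B): entailed.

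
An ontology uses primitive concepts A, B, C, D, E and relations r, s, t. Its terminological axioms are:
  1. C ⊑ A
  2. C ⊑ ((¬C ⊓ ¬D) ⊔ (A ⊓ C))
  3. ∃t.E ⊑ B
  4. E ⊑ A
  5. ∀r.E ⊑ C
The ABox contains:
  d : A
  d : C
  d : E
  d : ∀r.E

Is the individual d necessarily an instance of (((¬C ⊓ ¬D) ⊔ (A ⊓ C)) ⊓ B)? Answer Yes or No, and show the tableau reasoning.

No

1. d : (((¬C ⊓ ¬D) ⊔ (A ⊓ C)) ⊓ B)?  L(d) = {A, C, E, ∀r.E} ∪ {(((C ⊔ D) ⊓ (¬A ⊔ ¬C)) ⊔ ¬B)}
   apply at d: C⊑((¬C ⊓ ¬D) ⊔ (A ⊓ C))
   open: L(d) ⊇ {A, C, E, ¬B, ∀r.E, …} — d ∉ (((¬C ⊓ ¬D) ⊔ (A ⊓ C)) ⊓ B) possible
2. Hence d : (((¬C ⊓ ¬D) ⊔ (A ⊓ C)) ⊓ B): not entailed.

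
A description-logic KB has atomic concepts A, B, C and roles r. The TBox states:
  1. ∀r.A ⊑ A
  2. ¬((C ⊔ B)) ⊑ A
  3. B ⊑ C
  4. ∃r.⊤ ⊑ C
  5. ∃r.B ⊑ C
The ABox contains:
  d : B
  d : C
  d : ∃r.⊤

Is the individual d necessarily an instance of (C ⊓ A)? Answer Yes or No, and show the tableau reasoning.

1. d : (C ⊓ A)?  L(d) = {B, C, ∃r.⊤} ∪ {(¬C ⊔ ¬A)}
   open: L(d) ⊇ {B, C, ¬A, ∃r.¬A, ∃r.⊤} (+ ∃-successors) — d ∉ (C ⊓ A) possible
2. Hence d : (C ⊓ A): not entailed.

No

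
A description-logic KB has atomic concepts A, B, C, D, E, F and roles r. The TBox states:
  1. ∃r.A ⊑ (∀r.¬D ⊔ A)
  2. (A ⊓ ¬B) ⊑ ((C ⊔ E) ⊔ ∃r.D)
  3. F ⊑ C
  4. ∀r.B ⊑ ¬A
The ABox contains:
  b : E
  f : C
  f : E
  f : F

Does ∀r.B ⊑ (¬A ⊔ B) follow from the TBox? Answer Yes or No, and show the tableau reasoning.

Yes

1. ∀r.B ⊑ (¬A ⊔ B)  ⇔  (∀r.B ⊓ (A ⊓ ¬B)) unsat w.r.t. T
   all branches close; clash {A, ¬A} at x₀
2. Hence ∀r.B ⊑ (¬A ⊔ B): entailed.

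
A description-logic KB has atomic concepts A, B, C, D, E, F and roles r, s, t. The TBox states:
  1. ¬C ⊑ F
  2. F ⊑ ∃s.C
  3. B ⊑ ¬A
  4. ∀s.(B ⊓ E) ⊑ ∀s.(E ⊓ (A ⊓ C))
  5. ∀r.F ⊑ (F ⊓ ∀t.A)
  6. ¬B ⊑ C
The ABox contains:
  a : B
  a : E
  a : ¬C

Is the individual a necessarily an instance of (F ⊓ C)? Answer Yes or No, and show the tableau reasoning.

No

1. a : (F ⊓ C)?  L(a) = {B, E, ¬C} ∪ {(¬F ⊔ ¬C)}
   apply at a: ¬C⊑F; B⊑¬A
   open: L(a) ⊇ {B, E, F, ¬A, ¬C, …} (+ ∃-successors) — a ∉ (F ⊓ C) possible
2. Hence a : (F ⊓ C): not entailed.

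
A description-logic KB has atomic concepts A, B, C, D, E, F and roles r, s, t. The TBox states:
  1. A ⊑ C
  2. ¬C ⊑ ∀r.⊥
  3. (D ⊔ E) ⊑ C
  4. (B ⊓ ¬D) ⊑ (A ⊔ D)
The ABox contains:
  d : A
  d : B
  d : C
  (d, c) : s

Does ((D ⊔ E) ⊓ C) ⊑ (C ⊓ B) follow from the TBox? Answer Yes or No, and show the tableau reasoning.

1. ((D ⊔ E) ⊓ C) ⊑ (C ⊓ B)  ⇔  (((D ⊔ E) ⊓ C) ⊓ (¬C ⊔ ¬B)) unsat w.r.t. T
   open: L(x₀) ⊇ {C, D, ¬B}
2. Hence ((D ⊔ E) ⊓ C) ⊑ (C ⊓ B): not entailed.

No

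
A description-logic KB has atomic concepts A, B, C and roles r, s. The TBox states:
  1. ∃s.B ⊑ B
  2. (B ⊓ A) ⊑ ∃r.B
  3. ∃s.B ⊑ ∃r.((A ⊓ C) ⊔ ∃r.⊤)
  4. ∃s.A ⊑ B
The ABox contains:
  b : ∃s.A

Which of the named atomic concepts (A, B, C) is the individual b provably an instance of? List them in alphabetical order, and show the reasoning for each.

{B}

1. b : A?  L(b) = {∃s.A} ∪ {¬A}
   apply at b: ∃s.A⊑B
   open: L(b) ⊇ {B, ¬A, ∀s.¬B, ∃s.A} (+ ∃-successors) — b ∉ A possible
2. b : B?  L(b) = {∃s.A} ∪ {¬B}
   clash {B, ¬B} at b — b ∈ B
3. b : C?  L(b) = {∃s.A} ∪ {¬C}
   apply at b: ∃s.A⊑B
   open: L(b) ⊇ {B, ¬A, ¬C, ∀s.¬B, ∃s.A} (+ ∃-successors) — b ∉ C possible
4. Entailed for b: {B}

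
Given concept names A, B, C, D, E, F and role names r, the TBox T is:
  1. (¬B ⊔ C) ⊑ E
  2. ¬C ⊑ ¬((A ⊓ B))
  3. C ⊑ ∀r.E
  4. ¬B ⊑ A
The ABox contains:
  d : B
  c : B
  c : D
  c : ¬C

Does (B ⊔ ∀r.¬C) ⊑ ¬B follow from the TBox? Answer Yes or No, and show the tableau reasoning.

No

1. (B ⊔ ∀r.¬C) ⊑ ¬B  ⇔  ((B ⊔ ∀r.¬C) ⊓ B) unsat w.r.t. T
   open: L(x₀) ⊇ {B, ¬A, ¬C}
2. Hence (B ⊔ ∀r.¬C) ⊑ ¬B: not entailed.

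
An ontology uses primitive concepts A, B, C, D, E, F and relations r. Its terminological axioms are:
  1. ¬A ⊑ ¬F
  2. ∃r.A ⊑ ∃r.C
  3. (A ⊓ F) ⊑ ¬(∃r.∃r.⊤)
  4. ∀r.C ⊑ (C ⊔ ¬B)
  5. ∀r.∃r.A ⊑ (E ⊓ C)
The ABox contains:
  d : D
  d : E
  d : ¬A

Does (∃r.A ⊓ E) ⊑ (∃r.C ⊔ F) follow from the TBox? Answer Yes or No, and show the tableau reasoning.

Yes

1. (∃r.A ⊓ E) ⊑ (∃r.C ⊔ F)  ⇔  ((∃r.A ⊓ E) ⊓ (∀r.¬C ⊓ ¬F)) unsat w.r.t. T
   all branches close; clash {C, ¬C} at an ∃-successor
2. Hence (∃r.A ⊓ E) ⊑ (∃r.C ⊔ F): entailed.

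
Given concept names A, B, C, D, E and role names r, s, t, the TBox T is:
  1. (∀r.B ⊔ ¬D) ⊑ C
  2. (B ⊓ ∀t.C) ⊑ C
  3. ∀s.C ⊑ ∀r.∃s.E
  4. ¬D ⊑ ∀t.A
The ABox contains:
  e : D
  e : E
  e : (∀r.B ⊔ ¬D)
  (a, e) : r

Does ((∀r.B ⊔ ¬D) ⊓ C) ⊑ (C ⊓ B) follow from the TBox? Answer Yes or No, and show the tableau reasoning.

No

1. ((∀r.B ⊔ ¬D) ⊓ C) ⊑ (C ⊓ B)  ⇔  (((∀r.B ⊔ ¬D) ⊓ C) ⊓ (¬C ⊔ ¬B)) unsat w.r.t. T
   open: L(x₀) ⊇ {C, D, ¬B, ∀r.B, ∃s.¬C} (+ ∃-successors)
2. Hence ((∀r.B ⊔ ¬D) ⊓ C) ⊑ (C ⊓ B): not entailed.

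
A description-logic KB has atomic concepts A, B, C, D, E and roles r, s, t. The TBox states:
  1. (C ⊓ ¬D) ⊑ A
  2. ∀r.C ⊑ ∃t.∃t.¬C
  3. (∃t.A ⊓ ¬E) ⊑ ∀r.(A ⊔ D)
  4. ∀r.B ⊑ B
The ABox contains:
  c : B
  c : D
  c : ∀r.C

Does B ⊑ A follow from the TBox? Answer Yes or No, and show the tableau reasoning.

1. B ⊑ A  ⇔  (B ⊓ ¬A) unsat w.r.t. T
   open: L(x₀) ⊇ {B, ¬A, ¬C, ∀t.¬A, ∃r.¬C} (+ ∃-successors)
2. Hence B ⊑ A: not entailed.

No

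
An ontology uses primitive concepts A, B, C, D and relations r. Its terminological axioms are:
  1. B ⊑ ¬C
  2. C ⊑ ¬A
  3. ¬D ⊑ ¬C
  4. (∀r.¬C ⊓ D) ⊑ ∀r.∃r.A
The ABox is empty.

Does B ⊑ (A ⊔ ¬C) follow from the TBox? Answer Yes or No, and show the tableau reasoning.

Yes

1. B ⊑ (A ⊔ ¬C)  ⇔  (B ⊓ (¬A ⊓ C)) unsat w.r.t. T
   all branches close; clash {C, ¬C} at x₀
2. Hence B ⊑ (A ⊔ ¬C): entailed.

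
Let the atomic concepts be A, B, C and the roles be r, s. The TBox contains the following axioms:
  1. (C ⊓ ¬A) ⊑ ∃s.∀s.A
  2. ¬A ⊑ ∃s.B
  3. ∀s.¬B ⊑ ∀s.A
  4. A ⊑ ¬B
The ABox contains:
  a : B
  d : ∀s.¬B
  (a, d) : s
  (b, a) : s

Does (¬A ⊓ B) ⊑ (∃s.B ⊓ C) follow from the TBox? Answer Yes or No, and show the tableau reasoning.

No

1. (¬A ⊓ B) ⊑ (∃s.B ⊓ C)  ⇔  ((¬A ⊓ B) ⊓ (∀s.¬B ⊔ ¬C)) unsat w.r.t. T
   apply at x₀: ¬A⊑∃s.B
   open: L(x₀) ⊇ {B, ¬A, ¬C, ∃s.B} (+ ∃-successors)
2. Hence (¬A ⊓ B) ⊑ (∃s.B ⊓ C): not entailed.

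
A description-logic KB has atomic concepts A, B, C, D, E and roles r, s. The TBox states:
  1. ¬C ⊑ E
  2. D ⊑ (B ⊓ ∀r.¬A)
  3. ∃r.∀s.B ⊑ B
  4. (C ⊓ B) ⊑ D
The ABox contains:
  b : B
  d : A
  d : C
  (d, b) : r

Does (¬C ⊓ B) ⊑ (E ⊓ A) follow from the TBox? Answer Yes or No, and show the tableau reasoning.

1. (¬C ⊓ B) ⊑ (E ⊓ A)  ⇔  ((¬C ⊓ B) ⊓ (¬E ⊔ ¬A)) unsat w.r.t. T
   apply at x₀: ¬C⊑E
   open: L(x₀) ⊇ {B, E, ¬A, ¬C, ¬D}
2. Hence (¬C ⊓ B) ⊑ (E ⊓ A): not entailed.

No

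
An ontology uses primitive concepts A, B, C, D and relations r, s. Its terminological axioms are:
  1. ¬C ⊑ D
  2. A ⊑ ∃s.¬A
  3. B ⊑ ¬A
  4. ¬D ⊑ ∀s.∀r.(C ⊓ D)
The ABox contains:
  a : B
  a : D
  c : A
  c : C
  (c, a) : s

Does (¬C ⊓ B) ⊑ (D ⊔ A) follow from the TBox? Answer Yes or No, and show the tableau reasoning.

1. (¬C ⊓ B) ⊑ (D ⊔ A)  ⇔  ((¬C ⊓ B) ⊓ (¬D ⊓ ¬A)) unsat w.r.t. T
   all branches close; clash {D, ¬D} at x₀
2. Hence (¬C ⊓ B) ⊑ (D ⊔ A): entailed.

Yes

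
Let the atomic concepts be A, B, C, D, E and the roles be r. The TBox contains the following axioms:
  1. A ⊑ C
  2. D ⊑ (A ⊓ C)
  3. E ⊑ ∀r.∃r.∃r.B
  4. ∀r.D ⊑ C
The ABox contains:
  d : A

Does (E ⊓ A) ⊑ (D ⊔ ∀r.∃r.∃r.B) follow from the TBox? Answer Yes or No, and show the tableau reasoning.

1. (E ⊓ A) ⊑ (D ⊔ ∀r.∃r.∃r.B)  ⇔  ((E ⊓ A) ⊓ (¬D ⊓ ∃r.∀r.∀r.¬B)) unsat w.r.t. T
   all branches close; clash {B, ¬B} at an ∃-successor
2. Hence (E ⊓ A) ⊑ (D ⊔ ∀r.∃r.∃r.B): entailed.

Yes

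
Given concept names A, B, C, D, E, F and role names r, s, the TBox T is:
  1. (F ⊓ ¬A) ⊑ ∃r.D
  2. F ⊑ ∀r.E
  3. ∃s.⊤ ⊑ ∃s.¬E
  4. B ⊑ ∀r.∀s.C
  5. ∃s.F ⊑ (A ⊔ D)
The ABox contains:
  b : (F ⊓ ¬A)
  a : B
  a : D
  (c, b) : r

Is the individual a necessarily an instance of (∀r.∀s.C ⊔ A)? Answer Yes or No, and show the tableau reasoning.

1. a : (∀r.∀s.C ⊔ A)?  L(a) = {B, D} ∪ {(∃r.∃s.¬C ⊓ ¬A)}
   clash {C, ¬C} at an ∃-successor — a ∈ (∀r.∀s.C ⊔ A)
2. Hence a : (∀r.∀s.C ⊔ A): entailed.

Yes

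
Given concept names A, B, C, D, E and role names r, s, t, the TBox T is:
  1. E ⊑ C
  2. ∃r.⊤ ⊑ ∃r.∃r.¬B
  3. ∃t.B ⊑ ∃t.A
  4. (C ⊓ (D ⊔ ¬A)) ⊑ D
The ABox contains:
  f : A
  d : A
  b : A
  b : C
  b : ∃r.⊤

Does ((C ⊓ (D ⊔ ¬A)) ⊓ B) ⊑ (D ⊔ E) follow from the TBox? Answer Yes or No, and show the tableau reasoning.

1. ((C ⊓ (D ⊔ ¬A)) ⊓ B) ⊑ (D ⊔ E)  ⇔  (((C ⊓ (D ⊔ ¬A)) ⊓ B) ⊓ (¬D ⊓ ¬E)) unsat w.r.t. T
   all branches close; clash {D, ¬D} at x₀
2. Hence ((C ⊓ (D ⊔ ¬A)) ⊓ B) ⊑ (D ⊔ E): entailed.

Yes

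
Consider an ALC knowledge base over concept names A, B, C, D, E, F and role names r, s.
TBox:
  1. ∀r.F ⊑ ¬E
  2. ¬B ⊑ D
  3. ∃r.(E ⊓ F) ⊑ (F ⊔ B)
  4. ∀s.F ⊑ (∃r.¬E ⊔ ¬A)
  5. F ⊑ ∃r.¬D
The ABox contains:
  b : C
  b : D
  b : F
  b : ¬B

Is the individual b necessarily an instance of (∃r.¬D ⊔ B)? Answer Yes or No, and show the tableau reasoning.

1. b : (∃r.¬D ⊔ B)?  L(b) = {C, D, F, ¬B} ∪ {(∀r.D ⊓ ¬B)}
   clash {D, ¬D} at an ∃-successor — b ∈ (∃r.¬D ⊔ B)
2. Hence b : (∃r.¬D ⊔ B): entailed.

Yes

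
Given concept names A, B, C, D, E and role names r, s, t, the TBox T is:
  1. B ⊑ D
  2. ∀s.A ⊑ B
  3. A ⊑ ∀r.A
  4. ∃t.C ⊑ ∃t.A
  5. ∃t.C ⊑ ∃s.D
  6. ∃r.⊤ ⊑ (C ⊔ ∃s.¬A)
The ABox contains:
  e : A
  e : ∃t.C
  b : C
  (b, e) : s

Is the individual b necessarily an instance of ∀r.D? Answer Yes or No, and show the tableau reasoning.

No

1. b : ∀r.D?  L(b) = {C} ∪ {∃r.¬D}
   open: L(b) ⊇ {C, ¬A, ¬B, ∀t.¬C, ∃r.¬D, …} (+ ∃-successors) — b ∉ ∀r.D possible
2. Hence b : ∀r.D: not entailed.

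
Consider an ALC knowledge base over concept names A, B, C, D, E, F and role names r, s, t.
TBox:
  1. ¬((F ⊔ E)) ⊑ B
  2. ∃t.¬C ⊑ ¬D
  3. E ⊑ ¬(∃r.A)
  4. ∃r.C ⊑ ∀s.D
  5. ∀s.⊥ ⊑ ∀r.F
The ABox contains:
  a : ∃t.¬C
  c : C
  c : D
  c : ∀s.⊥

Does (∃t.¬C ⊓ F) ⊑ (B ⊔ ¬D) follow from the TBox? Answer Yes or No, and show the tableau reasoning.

Yes

1. (∃t.¬C ⊓ F) ⊑ (B ⊔ ¬D)  ⇔  ((∃t.¬C ⊓ F) ⊓ (¬B ⊓ D)) unsat w.r.t. T
   all branches close; clash {B, ¬B} at x₀
2. Hence (∃t.¬C ⊓ F) ⊑ (B ⊔ ¬D): entailed.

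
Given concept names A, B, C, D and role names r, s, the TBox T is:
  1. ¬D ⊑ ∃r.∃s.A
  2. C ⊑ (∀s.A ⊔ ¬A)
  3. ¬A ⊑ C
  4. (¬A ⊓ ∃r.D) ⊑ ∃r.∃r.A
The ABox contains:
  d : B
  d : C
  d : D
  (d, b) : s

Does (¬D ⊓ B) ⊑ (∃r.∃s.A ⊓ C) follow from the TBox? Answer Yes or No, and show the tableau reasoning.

No

1. (¬D ⊓ B) ⊑ (∃r.∃s.A ⊓ C)  ⇔  ((¬D ⊓ B) ⊓ (∀r.∀s.¬A ⊔ ¬C)) unsat w.r.t. T
   apply at x₀: ¬D⊑∃r.∃s.A
   open: L(x₀) ⊇ {A, B, ¬C, ¬D, ∃r.∃s.A} (+ ∃-successors)
2. Hence (¬D ⊓ B) ⊑ (∃r.∃s.A ⊓ C): not entailed.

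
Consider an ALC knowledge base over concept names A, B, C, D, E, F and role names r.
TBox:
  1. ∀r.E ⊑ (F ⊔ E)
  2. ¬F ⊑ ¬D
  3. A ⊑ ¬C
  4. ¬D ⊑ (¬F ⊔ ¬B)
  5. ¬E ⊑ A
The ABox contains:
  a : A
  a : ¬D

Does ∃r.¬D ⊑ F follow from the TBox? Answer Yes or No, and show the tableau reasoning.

No

1. ∃r.¬D ⊑ F  ⇔  (∃r.¬D ⊓ ¬F) unsat w.r.t. T
   apply at x₀: ¬F⊑¬D
   open: L(x₀) ⊇ {E, ¬A, ¬D, ¬F, ∃r.¬D, …} (+ ∃-successors)
2. Hence ∃r.¬D ⊑ F: not entailed.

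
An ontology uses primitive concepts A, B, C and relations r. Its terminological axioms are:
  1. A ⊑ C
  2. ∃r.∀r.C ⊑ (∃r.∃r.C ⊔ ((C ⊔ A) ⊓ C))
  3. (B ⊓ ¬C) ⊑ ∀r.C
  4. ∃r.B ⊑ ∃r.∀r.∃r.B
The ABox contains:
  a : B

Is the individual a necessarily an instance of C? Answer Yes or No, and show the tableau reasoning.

1. a : C?  L(a) = {B} ∪ {¬C}
   open: L(a) ⊇ {B, ¬A, ¬C, ∀r.C, ∀r.¬B, …} — a ∉ C possible
2. Hence a : C: not entailed.

No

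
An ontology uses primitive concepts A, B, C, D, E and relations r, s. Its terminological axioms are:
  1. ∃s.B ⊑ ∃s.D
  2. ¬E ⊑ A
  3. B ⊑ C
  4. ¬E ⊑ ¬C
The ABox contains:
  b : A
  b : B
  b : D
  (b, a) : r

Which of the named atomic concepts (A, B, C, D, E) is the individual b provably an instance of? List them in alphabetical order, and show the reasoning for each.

1. b : A?  L(b) = {A, B, D} ∪ {¬A}
   clash {A, ¬A} at b — b ∈ A
2. b : B?  L(b) = {A, B, D} ∪ {¬B}
   clash {B, ¬B} at b — b ∈ B
3. b : C?  L(b) = {A, B, D} ∪ {¬C}
   clash {C, ¬C} at b — b ∈ C
4. b : D?  L(b) = {A, B, D} ∪ {¬D}
   clash {D, ¬D} at b — b ∈ D
5. b : E?  L(b) = {A, B, D} ∪ {¬E}
   clash {C, ¬C} at b — b ∈ E
6. Entailed for b: {A, B, C, D, E}

{A, B, C, D, E}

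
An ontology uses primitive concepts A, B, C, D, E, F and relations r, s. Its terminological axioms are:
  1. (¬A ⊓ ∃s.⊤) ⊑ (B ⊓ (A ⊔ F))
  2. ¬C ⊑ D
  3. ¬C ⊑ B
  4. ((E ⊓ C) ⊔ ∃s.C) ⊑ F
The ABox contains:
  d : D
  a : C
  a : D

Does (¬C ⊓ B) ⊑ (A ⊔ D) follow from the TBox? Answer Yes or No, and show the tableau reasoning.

Yes

1. (¬C ⊓ B) ⊑ (A ⊔ D)  ⇔  ((¬C ⊓ B) ⊓ (¬A ⊓ ¬D)) unsat w.r.t. T
   all branches close; clash {D, ¬D} at x₀
2. Hence (¬C ⊓ B) ⊑ (A ⊔ D): entailed.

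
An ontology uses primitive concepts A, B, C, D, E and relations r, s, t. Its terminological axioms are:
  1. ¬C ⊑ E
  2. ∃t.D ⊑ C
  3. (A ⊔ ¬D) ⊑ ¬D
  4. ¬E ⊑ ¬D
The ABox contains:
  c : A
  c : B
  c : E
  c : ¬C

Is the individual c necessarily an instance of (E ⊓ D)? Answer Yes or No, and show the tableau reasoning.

1. c : (E ⊓ D)?  L(c) = {A, B, E, ¬C} ∪ {(¬E ⊔ ¬D)}
   open: L(c) ⊇ {A, B, E, ¬C, ¬D, …} — c ∉ (E ⊓ D) possible
2. Hence c : (E ⊓ D): not entailed.

No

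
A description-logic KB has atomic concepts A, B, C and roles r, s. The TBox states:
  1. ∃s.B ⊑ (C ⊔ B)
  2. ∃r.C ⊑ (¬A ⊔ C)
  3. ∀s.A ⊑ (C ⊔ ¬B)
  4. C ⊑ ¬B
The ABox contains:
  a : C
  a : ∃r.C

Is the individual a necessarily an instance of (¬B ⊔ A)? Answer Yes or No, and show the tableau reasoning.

1. a : (¬B ⊔ A)?  L(a) = {C, ∃r.C} ∪ {(B ⊓ ¬A)}
   clash {B, ¬B} at a — a ∈ (¬B ⊔ A)
2. Hence a : (¬B ⊔ A): entailed.

Yes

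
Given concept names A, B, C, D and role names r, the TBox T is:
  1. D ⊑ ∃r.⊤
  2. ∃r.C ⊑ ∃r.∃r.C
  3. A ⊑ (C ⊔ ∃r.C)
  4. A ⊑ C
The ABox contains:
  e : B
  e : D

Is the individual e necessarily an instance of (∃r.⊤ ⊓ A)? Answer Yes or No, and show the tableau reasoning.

No

1. e : (∃r.⊤ ⊓ A)?  L(e) = {B, D} ∪ {(∀r.⊥ ⊔ ¬A)}
   apply at e: D⊑∃r.⊤
   open: L(e) ⊇ {B, D, ¬A, ∀r.¬C, ∃r.⊤} (+ ∃-successors) — e ∉ (∃r.⊤ ⊓ A) possible
2. Hence e : (∃r.⊤ ⊓ A): not entailed.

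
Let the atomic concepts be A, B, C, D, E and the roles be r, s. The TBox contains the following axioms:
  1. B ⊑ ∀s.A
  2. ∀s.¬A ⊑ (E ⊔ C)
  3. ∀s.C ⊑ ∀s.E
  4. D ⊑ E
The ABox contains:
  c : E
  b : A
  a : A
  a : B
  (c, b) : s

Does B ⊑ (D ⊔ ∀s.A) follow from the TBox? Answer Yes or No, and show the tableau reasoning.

1. B ⊑ (D ⊔ ∀s.A)  ⇔  (B ⊓ (¬D ⊓ ∃s.¬A)) unsat w.r.t. T
   all branches close; clash {A, ¬A} at an ∃-successor
2. Hence B ⊑ (D ⊔ ∀s.A): entailed.

Yes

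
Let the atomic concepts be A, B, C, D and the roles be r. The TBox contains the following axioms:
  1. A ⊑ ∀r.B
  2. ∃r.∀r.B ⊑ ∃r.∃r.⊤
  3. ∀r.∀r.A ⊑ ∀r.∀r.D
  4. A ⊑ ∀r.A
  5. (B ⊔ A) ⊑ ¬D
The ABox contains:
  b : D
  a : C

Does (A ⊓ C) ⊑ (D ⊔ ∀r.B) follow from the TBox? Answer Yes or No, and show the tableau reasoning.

1. (A ⊓ C) ⊑ (D ⊔ ∀r.B)  ⇔  ((A ⊓ C) ⊓ (¬D ⊓ ∃r.¬B)) unsat w.r.t. T
   all branches close; clash {D, ¬D} at an ∃-successor
2. Hence (A ⊓ C) ⊑ (D ⊔ ∀r.B): entailed.

Yes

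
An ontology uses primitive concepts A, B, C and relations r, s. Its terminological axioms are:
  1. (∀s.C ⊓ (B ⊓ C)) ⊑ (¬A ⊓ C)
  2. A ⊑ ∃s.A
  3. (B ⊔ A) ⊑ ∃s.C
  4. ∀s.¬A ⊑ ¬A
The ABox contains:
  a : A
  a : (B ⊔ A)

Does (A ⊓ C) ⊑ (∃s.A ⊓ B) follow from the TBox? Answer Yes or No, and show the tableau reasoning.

No

1. (A ⊓ C) ⊑ (∃s.A ⊓ B)  ⇔  ((A ⊓ C) ⊓ (∀s.¬A ⊔ ¬B)) unsat w.r.t. T
   apply at x₀: A⊑∃s.A
   open: L(x₀) ⊇ {A, C, ¬B, ∃s.A, ∃s.C, …} (+ ∃-successors)
2. Hence (A ⊓ C) ⊑ (∃s.A ⊓ B): not entailed.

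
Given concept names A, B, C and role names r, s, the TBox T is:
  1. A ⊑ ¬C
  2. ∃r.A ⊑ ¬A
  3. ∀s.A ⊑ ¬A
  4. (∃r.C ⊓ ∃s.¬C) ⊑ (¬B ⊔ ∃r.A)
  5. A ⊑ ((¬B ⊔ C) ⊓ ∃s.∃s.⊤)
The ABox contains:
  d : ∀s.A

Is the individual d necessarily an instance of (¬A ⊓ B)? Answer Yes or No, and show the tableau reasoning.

No

1. d : (¬A ⊓ B)?  L(d) = {∀s.A} ∪ {(A ⊔ ¬B)}
   apply at d: ∀s.A⊑¬A
   open: L(d) ⊇ {¬A, ¬B, ∀r.¬C, ∀s.A} — d ∉ (¬A ⊓ B) possible
2. Hence d : (¬A ⊓ B): not entailed.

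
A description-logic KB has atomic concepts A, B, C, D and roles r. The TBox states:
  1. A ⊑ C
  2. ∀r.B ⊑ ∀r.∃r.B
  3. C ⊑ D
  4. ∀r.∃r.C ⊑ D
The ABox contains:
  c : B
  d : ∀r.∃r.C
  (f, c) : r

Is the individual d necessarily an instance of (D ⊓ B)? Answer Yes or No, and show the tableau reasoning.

No

1. d : (D ⊓ B)?  L(d) = {∀r.∃r.C} ∪ {(¬D ⊔ ¬B)}
   apply at d: ∀r.∃r.C⊑D
   open: L(d) ⊇ {D, ¬A, ¬B, ¬C, ∀r.∃r.C, …} (+ ∃-successors) — d ∉ (D ⊓ B) possible
2. Hence d : (D ⊓ B): not entailed.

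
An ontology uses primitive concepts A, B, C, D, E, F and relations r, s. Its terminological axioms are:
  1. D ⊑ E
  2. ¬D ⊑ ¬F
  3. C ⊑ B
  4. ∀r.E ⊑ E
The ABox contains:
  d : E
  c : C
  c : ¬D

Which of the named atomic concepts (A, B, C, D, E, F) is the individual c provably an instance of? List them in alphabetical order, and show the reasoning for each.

1. c : A?  L(c) = {C, ¬D} ∪ {¬A}
   apply at c: ¬D⊑¬F; C⊑B
   open: L(c) ⊇ {B, C, ¬A, ¬D, ¬F, …} (+ ∃-successors) — c ∉ A possible
2. c : B?  L(c) = {C, ¬D} ∪ {¬B}
   clash {B, ¬B} at c — c ∈ B
3. c : C?  L(c) = {C, ¬D} ∪ {¬C}
   clash {C, ¬C} at c — c ∈ C
4. c : D?  L(c) = {C, ¬D} ∪ {¬D}
   apply at c: ¬D⊑¬F; C⊑B
   open: L(c) ⊇ {B, C, ¬D, ¬F, ∃r.¬E} (+ ∃-successors) — c ∉ D possible
5. c : E?  L(c) = {C, ¬D} ∪ {¬E}
   apply at c: ¬D⊑¬F; C⊑B
   open: L(c) ⊇ {B, C, ¬D, ¬E, ¬F, …} (+ ∃-successors) — c ∉ E possible
6. c : F?  L(c) = {C, ¬D} ∪ {¬F}
   apply at c: C⊑B
   open: L(c) ⊇ {B, C, ¬D, ¬F, ∃r.¬E} (+ ∃-successors) — c ∉ F possible
7. Entailed for c: {B, C}

{B, C}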